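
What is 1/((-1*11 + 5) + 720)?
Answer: 1/714 ≈ 0.0014006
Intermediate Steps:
1/((-1*11 + 5) + 720) = 1/((-11 + 5) + 720) = 1/(-6 + 720) = 1/714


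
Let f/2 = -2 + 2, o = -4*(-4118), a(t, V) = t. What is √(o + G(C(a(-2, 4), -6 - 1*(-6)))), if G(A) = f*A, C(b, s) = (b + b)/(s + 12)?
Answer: 2*√4118 ≈ 128.34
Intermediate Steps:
o = 16472
f = 0 (f = 2*(-2 + 2) = 2*0 = 0)
C(b, s) = 2*b/(12 + s) (C(b, s) = (2*b)/(12 + s) = 2*b/(12 + s))
G(A) = 0 (G(A) = 0*A = 0)
√(o + G(C(a(-2, 4), -6 - 1*(-6)))) = √(16472 + 0) = √16472 = 2*√4118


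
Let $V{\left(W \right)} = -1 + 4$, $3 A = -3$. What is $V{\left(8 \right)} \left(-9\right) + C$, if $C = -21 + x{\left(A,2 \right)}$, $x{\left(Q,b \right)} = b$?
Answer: $-46$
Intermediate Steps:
$A = -1$ ($A = \frac{1}{3} \left(-3\right) = -1$)
$V{\left(W \right)} = 3$
$C = -19$ ($C = -21 + 2 = -19$)
$V{\left(8 \right)} \left(-9\right) + C = 3 \left(-9\right) - 19 = -27 - 19 = -46$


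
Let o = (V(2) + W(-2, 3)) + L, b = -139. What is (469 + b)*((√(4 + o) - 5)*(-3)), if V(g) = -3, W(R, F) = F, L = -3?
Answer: 3960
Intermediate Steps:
o = -3 (o = (-3 + 3) - 3 = 0 - 3 = -3)
(469 + b)*((√(4 + o) - 5)*(-3)) = (469 - 139)*((√(4 - 3) - 5)*(-3)) = 330*((√1 - 5)*(-3)) = 330*((1 - 5)*(-3)) = 330*(-4*(-3)) = 330*12 = 3960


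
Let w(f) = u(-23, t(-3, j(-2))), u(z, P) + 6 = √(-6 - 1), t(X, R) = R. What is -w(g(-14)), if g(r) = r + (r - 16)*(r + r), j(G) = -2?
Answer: 6 - I*√7 ≈ 6.0 - 2.6458*I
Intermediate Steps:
u(z, P) = -6 + I*√7 (u(z, P) = -6 + √(-6 - 1) = -6 + √(-7) = -6 + I*√7)
g(r) = r + 2*r*(-16 + r) (g(r) = r + (-16 + r)*(2*r) = r + 2*r*(-16 + r))
w(f) = -6 + I*√7
-w(g(-14)) = -(-6 + I*√7) = 6 - I*√7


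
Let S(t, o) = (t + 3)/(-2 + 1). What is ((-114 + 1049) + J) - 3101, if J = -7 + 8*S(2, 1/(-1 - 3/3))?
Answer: -2213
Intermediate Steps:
S(t, o) = -3 - t (S(t, o) = (3 + t)/(-1) = (3 + t)*(-1) = -3 - t)
J = -47 (J = -7 + 8*(-3 - 1*2) = -7 + 8*(-3 - 2) = -7 + 8*(-5) = -7 - 40 = -47)
((-114 + 1049) + J) - 3101 = ((-114 + 1049) - 47) - 3101 = (935 - 47) - 3101 = 888 - 3101 = -2213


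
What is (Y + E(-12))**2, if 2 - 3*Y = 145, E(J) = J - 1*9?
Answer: 42436/9 ≈ 4715.1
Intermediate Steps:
E(J) = -9 + J (E(J) = J - 9 = -9 + J)
Y = -143/3 (Y = 2/3 - 1/3*145 = 2/3 - 145/3 = -143/3 ≈ -47.667)
(Y + E(-12))**2 = (-143/3 + (-9 - 12))**2 = (-143/3 - 21)**2 = (-206/3)**2 = 42436/9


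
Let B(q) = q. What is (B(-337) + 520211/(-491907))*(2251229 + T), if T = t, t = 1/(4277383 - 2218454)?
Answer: -59291347664068524580/77907814431 ≈ -7.6104e+8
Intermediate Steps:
t = 1/2058929 ≈ 4.8569e-7
T = 1/2058929 ≈ 4.8569e-7
(B(-337) + 520211/(-491907))*(2251229 + T) = (-337 + 520211/(-491907))*(2251229 + 1/2058929) = (-337 + 520211*(-1/491907))*(4635120673742/2058929) = (-337 - 520211/491907)*(4635120673742/2058929) = -166292870/491907*4635120673742/2058929 = -59291347664068524580/77907814431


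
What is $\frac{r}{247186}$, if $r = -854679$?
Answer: $- \frac{854679}{247186} \approx -3.4576$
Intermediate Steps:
$\frac{r}{247186} = - \frac{854679}{247186}$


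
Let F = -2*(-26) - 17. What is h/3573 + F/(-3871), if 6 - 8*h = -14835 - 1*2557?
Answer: 4739087/7903476 ≈ 0.59962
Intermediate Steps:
h = 8699/4 (h = ¾ - (-14835 - 1*2557)/8 = ¾ - (-14835 - 2557)/8 = ¾ - ⅛*(-17392) = ¾ + 2174 = 8699/4 ≈ 2174.8)
F = 35 (F = 52 - 17 = 35)
h/3573 + F/(-3871) = (8699/4)/3573 + 35/(-3871) = (8699/4)*(1/3573) + 35*(-1/3871) = 8699/14292 - 5/553 = 4739087/7903476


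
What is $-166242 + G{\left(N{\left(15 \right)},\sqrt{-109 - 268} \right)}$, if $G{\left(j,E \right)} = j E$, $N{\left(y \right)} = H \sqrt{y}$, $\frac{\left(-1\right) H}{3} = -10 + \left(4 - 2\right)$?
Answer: $-166242 + 24 i \sqrt{5655} \approx -1.6624 \cdot 10^{5} + 1804.8 i$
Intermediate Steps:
$H = 24$ ($H = - 3 \left(-10 + \left(4 - 2\right)\right) = - 3 \left(-10 + 2\right) = \left(-3\right) \left(-8\right) = 24$)
$N{\left(y \right)} = 24 \sqrt{y}$
$G{\left(j,E \right)} = E j$
$-166242 + G{\left(N{\left(15 \right)},\sqrt{-109 - 268} \right)} = -166242 + \sqrt{-109 - 268} \cdot 24 \sqrt{15} = -166242 + \sqrt{-377} \cdot 24 \sqrt{15} = -166242 + i \sqrt{377} \cdot 24 \sqrt{15} = -166242 + 24 i \sqrt{5655}$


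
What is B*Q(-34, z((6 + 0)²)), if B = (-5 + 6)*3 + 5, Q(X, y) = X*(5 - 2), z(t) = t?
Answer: -816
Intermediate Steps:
Q(X, y) = 3*X (Q(X, y) = X*3 = 3*X)
B = 8 (B = 1*3 + 5 = 3 + 5 = 8)
B*Q(-34, z((6 + 0)²)) = 8*(3*(-34)) = 8*(-102) = -816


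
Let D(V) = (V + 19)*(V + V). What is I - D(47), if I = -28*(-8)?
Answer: -5980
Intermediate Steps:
D(V) = 2*V*(19 + V) (D(V) = (19 + V)*(2*V) = 2*V*(19 + V))
I = 224
I - D(47) = 224 - 2*47*(19 + 47) = 224 - 2*47*66 = 224 - 1*6204 = 224 - 6204 = -5980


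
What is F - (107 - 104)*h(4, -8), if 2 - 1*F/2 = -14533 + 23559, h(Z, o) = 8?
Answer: -18072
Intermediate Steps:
F = -18048 (F = 4 - 2*(-14533 + 23559) = 4 - 2*9026 = 4 - 18052 = -18048)
F - (107 - 104)*h(4, -8) = -18048 - (107 - 104)*8 = -18048 - 3*8 = -18048 - 1*24 = -18048 - 24 = -18072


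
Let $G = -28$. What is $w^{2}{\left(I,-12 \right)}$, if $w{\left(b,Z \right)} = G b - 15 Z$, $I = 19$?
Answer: $123904$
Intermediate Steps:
$w{\left(b,Z \right)} = - 28 b - 15 Z$
$w^{2}{\left(I,-12 \right)} = \left(\left(-28\right) 19 - -180\right)^{2} = \left(-532 + 180\right)^{2} = \left(-352\right)^{2} = 123904$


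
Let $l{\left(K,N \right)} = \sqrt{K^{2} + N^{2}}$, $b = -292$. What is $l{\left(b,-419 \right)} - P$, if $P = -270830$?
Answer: $270830 + 5 \sqrt{10433} \approx 2.7134 \cdot 10^{5}$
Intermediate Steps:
$l{\left(b,-419 \right)} - P = \sqrt{\left(-292\right)^{2} + \left(-419\right)^{2}} - -270830 = \sqrt{85264 + 175561} + 270830 = \sqrt{260825} + 270830 = 5 \sqrt{10433} + 270830 = 270830 + 5 \sqrt{10433}$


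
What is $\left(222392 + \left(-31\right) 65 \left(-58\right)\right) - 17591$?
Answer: $321671$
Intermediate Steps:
$\left(222392 + \left(-31\right) 65 \left(-58\right)\right) - 17591 = \left(222392 - -116870\right) - 17591 = \left(222392 + 116870\right) - 17591 = 339262 - 17591 = 321671$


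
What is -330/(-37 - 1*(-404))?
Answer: -330/367 ≈ -0.89918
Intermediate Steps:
-330/(-37 - 1*(-404)) = -330/(-37 + 404) = -330/367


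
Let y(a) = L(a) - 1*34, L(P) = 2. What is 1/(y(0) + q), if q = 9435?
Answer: 1/9403 ≈ 0.00010635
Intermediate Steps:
y(a) = -32 (y(a) = 2 - 1*34 = 2 - 34 = -32)
1/(y(0) + q) = 1/(-32 + 9435) = 1/9403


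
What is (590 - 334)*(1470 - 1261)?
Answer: 53504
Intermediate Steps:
(590 - 334)*(1470 - 1261) = 256*209 = 53504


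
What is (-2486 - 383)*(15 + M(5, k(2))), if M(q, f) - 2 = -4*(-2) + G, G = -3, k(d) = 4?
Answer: -63118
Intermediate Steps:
M(q, f) = 7 (M(q, f) = 2 + (-4*(-2) - 3) = 2 + (8 - 3) = 2 + 5 = 7)
(-2486 - 383)*(15 + M(5, k(2))) = (-2486 - 383)*(15 + 7) = -2869*22 = -63118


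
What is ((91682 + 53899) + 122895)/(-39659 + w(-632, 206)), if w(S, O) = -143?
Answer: -134238/19901 ≈ -6.7453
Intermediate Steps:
((91682 + 53899) + 122895)/(-39659 + w(-632, 206)) = ((91682 + 53899) + 122895)/(-39659 - 143) = (145581 + 122895)/(-39802) = 268476*(-1/39802) = -134238/19901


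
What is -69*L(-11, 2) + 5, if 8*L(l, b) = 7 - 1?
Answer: -187/4 ≈ -46.750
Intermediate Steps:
L(l, b) = ¾ (L(l, b) = (7 - 1)/8 = (⅛)*6 = ¾)
-69*L(-11, 2) + 5 = -69*¾ + 5 = -207/4 + 5 = -187/4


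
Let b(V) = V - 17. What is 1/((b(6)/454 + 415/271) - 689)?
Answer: -123034/84584997 ≈ -0.0014546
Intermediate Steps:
b(V) = -17 + V
1/((b(6)/454 + 415/271) - 689) = 1/(((-17 + 6)/454 + 415/271) - 689) = 1/((-11*1/454 + 415*(1/271)) - 689) = 1/((-11/454 + 415/271) - 689) = 1/(185429/123034 - 689) = 1/(-84584997/123034) = -123034/84584997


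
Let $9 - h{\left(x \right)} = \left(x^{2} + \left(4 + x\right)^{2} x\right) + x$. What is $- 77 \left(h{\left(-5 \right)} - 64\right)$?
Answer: $5390$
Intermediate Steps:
$h{\left(x \right)} = 9 - x - x^{2} - x \left(4 + x\right)^{2}$ ($h{\left(x \right)} = 9 - \left(\left(x^{2} + \left(4 + x\right)^{2} x\right) + x\right) = 9 - \left(\left(x^{2} + x \left(4 + x\right)^{2}\right) + x\right) = 9 - \left(x + x^{2} + x \left(4 + x\right)^{2}\right) = 9 - x - x^{2} - x \left(4 + x\right)^{2}$)
$- 77 \left(h{\left(-5 \right)} - 64\right) = - 77 \left(\left(9 - -5 - \left(-5\right)^{2} - - 5 \left(4 - 5\right)^{2}\right) - 64\right) = - 77 \left(\left(9 + 5 - 25 - - 5 \left(-1\right)^{2}\right) - 64\right) = - 77 \left(\left(9 + 5 - 25 - \left(-5\right) 1\right) - 64\right) = - 77 \left(\left(9 + 5 - 25 + 5\right) - 64\right) = - 77 \left(-6 - 64\right) = \left(-77\right) \left(-70\right) = 5390$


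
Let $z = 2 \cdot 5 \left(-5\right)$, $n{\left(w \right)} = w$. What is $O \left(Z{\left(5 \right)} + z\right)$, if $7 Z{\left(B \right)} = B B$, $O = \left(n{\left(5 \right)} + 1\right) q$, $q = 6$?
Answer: $- \frac{11700}{7} \approx -1671.4$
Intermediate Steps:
$O = 36$ ($O = \left(5 + 1\right) 6 = 6 \cdot 6 = 36$)
$Z{\left(B \right)} = \frac{B^{2}}{7}$ ($Z{\left(B \right)} = \frac{B B}{7} = \frac{B^{2}}{7}$)
$z = -50$ ($z = 10 \left(-5\right) = -50$)
$O \left(Z{\left(5 \right)} + z\right) = 36 \left(\frac{5^{2}}{7} - 50\right) = 36 \left(\frac{1}{7} \cdot 25 - 50\right) = 36 \left(\frac{25}{7} - 50\right) = 36 \left(- \frac{325}{7}\right) = - \frac{11700}{7}$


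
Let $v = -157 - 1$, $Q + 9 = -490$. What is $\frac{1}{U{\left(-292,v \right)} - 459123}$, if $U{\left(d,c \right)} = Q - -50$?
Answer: $- \frac{1}{459572} \approx -2.1759 \cdot 10^{-6}$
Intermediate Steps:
$Q = -499$ ($Q = -9 - 490 = -499$)
$v = -158$
$U{\left(d,c \right)} = -449$ ($U{\left(d,c \right)} = -499 - -50 = -499 + 50 = -449$)
$\frac{1}{U{\left(-292,v \right)} - 459123} = \frac{1}{-449 - 459123} = \frac{1}{-459572} = - \frac{1}{459572}$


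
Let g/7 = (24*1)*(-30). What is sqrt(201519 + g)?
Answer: 3*sqrt(21831) ≈ 443.26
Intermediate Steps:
g = -5040 (g = 7*((24*1)*(-30)) = 7*(24*(-30)) = 7*(-720) = -5040)
sqrt(201519 + g) = sqrt(201519 - 5040) = sqrt(196479) = 3*sqrt(21831)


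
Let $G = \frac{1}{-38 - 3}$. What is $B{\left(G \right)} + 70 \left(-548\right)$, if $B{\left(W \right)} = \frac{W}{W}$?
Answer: $-38359$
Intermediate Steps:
$G = - \frac{1}{41}$ ($G = \frac{1}{-41} = - \frac{1}{41} \approx -0.02439$)
$B{\left(W \right)} = 1$
$B{\left(G \right)} + 70 \left(-548\right) = 1 + 70 \left(-548\right) = 1 - 38360 = -38359$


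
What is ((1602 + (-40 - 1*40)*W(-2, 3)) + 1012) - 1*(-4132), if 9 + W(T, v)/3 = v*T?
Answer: 10346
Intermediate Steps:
W(T, v) = -27 + 3*T*v (W(T, v) = -27 + 3*(v*T) = -27 + 3*(T*v) = -27 + 3*T*v)
((1602 + (-40 - 1*40)*W(-2, 3)) + 1012) - 1*(-4132) = ((1602 + (-40 - 1*40)*(-27 + 3*(-2)*3)) + 1012) - 1*(-4132) = ((1602 + (-40 - 40)*(-27 - 18)) + 1012) + 4132 = ((1602 - 80*(-45)) + 1012) + 4132 = ((1602 + 3600) + 1012) + 4132 = (5202 + 1012) + 4132 = 6214 + 4132 = 10346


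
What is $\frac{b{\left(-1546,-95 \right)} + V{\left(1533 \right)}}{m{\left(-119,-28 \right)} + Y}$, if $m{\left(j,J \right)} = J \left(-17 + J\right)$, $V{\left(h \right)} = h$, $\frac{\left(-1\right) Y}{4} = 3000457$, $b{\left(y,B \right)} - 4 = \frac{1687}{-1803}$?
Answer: $- \frac{692381}{5409256026} \approx -0.000128$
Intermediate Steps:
$b{\left(y,B \right)} = \frac{5525}{1803}$ ($b{\left(y,B \right)} = 4 + \frac{1687}{-1803} = 4 + 1687 \left(- \frac{1}{1803}\right) = 4 - \frac{1687}{1803} = \frac{5525}{1803}$)
$Y = -12001828$ ($Y = \left(-4\right) 3000457 = -12001828$)
$\frac{b{\left(-1546,-95 \right)} + V{\left(1533 \right)}}{m{\left(-119,-28 \right)} + Y} = \frac{\frac{5525}{1803} + 1533}{- 28 \left(-17 - 28\right) - 12001828} = \frac{2769524}{1803 \left(\left(-28\right) \left(-45\right) - 12001828\right)} = \frac{2769524}{1803 \left(1260 - 12001828\right)} = \frac{2769524}{1803 \left(-12000568\right)} = \frac{2769524}{1803} \left(- \frac{1}{12000568}\right) = - \frac{692381}{5409256026}$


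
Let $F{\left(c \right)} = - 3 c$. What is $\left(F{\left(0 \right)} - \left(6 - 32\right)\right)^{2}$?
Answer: $676$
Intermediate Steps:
$\left(F{\left(0 \right)} - \left(6 - 32\right)\right)^{2} = \left(\left(-3\right) 0 - \left(6 - 32\right)\right)^{2} = \left(0 - -26\right)^{2} = \left(0 + \left(-11 + 37\right)\right)^{2} = \left(0 + 26\right)^{2} = 26^{2} = 676$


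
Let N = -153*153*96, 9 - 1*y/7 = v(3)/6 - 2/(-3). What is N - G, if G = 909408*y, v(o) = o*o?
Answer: -45747280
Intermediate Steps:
v(o) = o²
y = 287/6 (y = 63 - 7*(3²/6 - 2/(-3)) = 63 - 7*(9*(⅙) - 2*(-⅓)) = 63 - 7*(3/2 + ⅔) = 63 - 7*13/6 = 63 - 91/6 = 287/6 ≈ 47.833)
G = 43500016 (G = 909408*(287/6) = 43500016)
N = -2247264 (N = -23409*96 = -2247264)
N - G = -2247264 - 1*43500016 = -2247264 - 43500016 = -45747280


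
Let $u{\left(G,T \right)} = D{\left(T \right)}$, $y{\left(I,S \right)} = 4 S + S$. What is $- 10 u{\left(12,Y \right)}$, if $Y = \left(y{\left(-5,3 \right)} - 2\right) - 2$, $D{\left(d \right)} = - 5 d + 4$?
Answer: $510$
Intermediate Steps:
$D{\left(d \right)} = 4 - 5 d$
$y{\left(I,S \right)} = 5 S$
$Y = 11$ ($Y = \left(5 \cdot 3 - 2\right) - 2 = \left(15 - 2\right) - 2 = 13 - 2 = 11$)
$u{\left(G,T \right)} = 4 - 5 T$
$- 10 u{\left(12,Y \right)} = - 10 \left(4 - 55\right) = \left(-10\right) \left(-51\right) = 510$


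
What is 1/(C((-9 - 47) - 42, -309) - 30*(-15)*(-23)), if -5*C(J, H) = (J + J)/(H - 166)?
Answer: -2375/24581446 ≈ -9.6618e-5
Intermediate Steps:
C(J, H) = -2*J/(5*(-166 + H)) (C(J, H) = -(J + J)/(5*(H - 166)) = -2*J/(5*(-166 + H)))
1/(C((-9 - 47) - 42, -309) - 30*(-15)*(-23)) = 1/(-2*((-9 - 47) - 42)/(-830 + 5*(-309)) - 30*(-15)*(-23)) = 1/(-2*(-56 - 42)/(-830 - 1545) + 450*(-23)) = 1/(-2*(-98)/(-2375) - 10350) = 1/(-2*(-98)*(-1/2375) - 10350) = 1/(-196/2375 - 10350) = 1/(-24581446/2375) = -2375/24581446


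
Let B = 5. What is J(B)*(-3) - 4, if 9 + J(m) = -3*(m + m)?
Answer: 113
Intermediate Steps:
J(m) = -9 - 6*m (J(m) = -9 - 3*(m + m) = -9 - 6*m)
J(B)*(-3) - 4 = (-9 - 6*5)*(-3) - 4 = (-9 - 30)*(-3) - 4 = -39*(-3) - 4 = 117 - 4 = 113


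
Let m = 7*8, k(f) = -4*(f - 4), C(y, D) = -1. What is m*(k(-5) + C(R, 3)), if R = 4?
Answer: 1960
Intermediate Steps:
k(f) = 16 - 4*f (k(f) = -4*(-4 + f) = 16 - 4*f)
m = 56
m*(k(-5) + C(R, 3)) = 56*((16 - 4*(-5)) - 1) = 56*((16 + 20) - 1) = 56*(36 - 1) = 56*35 = 1960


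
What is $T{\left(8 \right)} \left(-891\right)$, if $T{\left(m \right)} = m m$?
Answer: $-57024$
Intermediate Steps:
$T{\left(m \right)} = m^{2}$
$T{\left(8 \right)} \left(-891\right) = 8^{2} \left(-891\right) = 64 \left(-891\right) = -57024$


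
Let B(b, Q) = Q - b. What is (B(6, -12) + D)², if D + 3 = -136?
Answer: 24649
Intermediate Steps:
D = -139 (D = -3 - 136 = -139)
(B(6, -12) + D)² = ((-12 - 1*6) - 139)² = ((-12 - 6) - 139)² = (-18 - 139)² = (-157)² = 24649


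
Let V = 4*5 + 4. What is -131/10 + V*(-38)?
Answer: -9251/10 ≈ -925.10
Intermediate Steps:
V = 24 (V = 20 + 4 = 24)
-131/10 + V*(-38) = -131/10 + 24*(-38) = -131*⅒ - 912 = -131/10 - 912 = -9251/10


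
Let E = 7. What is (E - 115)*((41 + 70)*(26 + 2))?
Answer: -335664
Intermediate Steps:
(E - 115)*((41 + 70)*(26 + 2)) = (7 - 115)*((41 + 70)*(26 + 2)) = -11988*28 = -108*3108 = -335664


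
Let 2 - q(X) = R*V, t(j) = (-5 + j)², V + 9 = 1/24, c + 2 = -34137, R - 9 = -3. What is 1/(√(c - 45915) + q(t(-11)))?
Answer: 892/1330593 - 16*I*√80054/1330593 ≈ 0.00067038 - 0.0034023*I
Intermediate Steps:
R = 6 (R = 9 - 3 = 6)
c = -34139 (c = -2 - 34137 = -34139)
V = -215/24 (V = -9 + 1/24 = -215/24 ≈ -8.9583)
q(X) = 223/4 (q(X) = 2 - 6*(-215)/24 = 2 - 1*(-215/4) = 2 + 215/4 = 223/4)
1/(√(c - 45915) + q(t(-11))) = 1/(√(-34139 - 45915) + 223/4) = 1/(√(-80054) + 223/4) = 1/(I*√80054 + 223/4) = 1/(223/4 + I*√80054)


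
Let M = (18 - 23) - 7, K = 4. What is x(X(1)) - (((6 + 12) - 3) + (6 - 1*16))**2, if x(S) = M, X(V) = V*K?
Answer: -37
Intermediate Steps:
X(V) = 4*V (X(V) = V*4 = 4*V)
M = -12 (M = -5 - 7 = -12)
x(S) = -12
x(X(1)) - (((6 + 12) - 3) + (6 - 1*16))**2 = -12 - (((6 + 12) - 3) + (6 - 1*16))**2 = -12 - ((18 - 3) + (6 - 16))**2 = -12 - (15 - 10)**2 = -12 - 1*5**2 = -12 - 1*25 = -12 - 25 = -37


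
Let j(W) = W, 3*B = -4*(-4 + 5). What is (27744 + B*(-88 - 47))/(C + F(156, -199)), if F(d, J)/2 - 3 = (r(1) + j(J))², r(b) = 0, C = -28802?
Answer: 4654/8401 ≈ 0.55398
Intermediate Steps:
B = -4/3 (B = (-4*(-4 + 5))/3 = (-4*1)/3 = (⅓)*(-4) = -4/3 ≈ -1.3333)
F(d, J) = 6 + 2*J² (F(d, J) = 6 + 2*(0 + J)² = 6 + 2*J²)
(27744 + B*(-88 - 47))/(C + F(156, -199)) = (27744 - 4*(-88 - 47)/3)/(-28802 + (6 + 2*(-199)²)) = (27744 - 4/3*(-135))/(-28802 + (6 + 2*39601)) = (27744 + 180)/(-28802 + (6 + 79202)) = 27924/(-28802 + 79208) = 27924/50406 = 27924*(1/50406) = 4654/8401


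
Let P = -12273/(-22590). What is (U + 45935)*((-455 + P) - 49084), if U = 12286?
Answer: -7239288004653/2510 ≈ -2.8842e+9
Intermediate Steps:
P = 4091/7530 (P = -12273*(-1/22590) = 4091/7530 ≈ 0.54329)
(U + 45935)*((-455 + P) - 49084) = (12286 + 45935)*((-455 + 4091/7530) - 49084) = 58221*(-3422059/7530 - 49084) = 58221*(-373024579/7530) = -7239288004653/2510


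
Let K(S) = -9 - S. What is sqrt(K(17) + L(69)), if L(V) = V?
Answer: sqrt(43) ≈ 6.5574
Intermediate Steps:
sqrt(K(17) + L(69)) = sqrt((-9 - 1*17) + 69) = sqrt((-9 - 17) + 69) = sqrt(-26 + 69) = sqrt(43)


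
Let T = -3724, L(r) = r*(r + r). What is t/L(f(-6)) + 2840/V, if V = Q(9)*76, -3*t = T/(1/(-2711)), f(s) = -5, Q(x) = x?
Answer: -287711524/4275 ≈ -67301.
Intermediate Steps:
L(r) = 2*r² (L(r) = r*(2*r) = 2*r²)
t = -10095764/3 (t = -(-3724)/(3*(1/(-2711))) = -(-3724)/(3*(-1/2711)) = -(-3724)*(-2711)/3 = -⅓*10095764 = -10095764/3 ≈ -3.3653e+6)
V = 684 (V = 9*76 = 684)
t/L(f(-6)) + 2840/V = -10095764/(3*(2*(-5)²)) + 2840/684 = -10095764/(3*(2*25)) + 2840*(1/684) = -10095764/3/50 + 710/171 = -10095764/3*1/50 + 710/171 = -5047882/75 + 710/171 = -287711524/4275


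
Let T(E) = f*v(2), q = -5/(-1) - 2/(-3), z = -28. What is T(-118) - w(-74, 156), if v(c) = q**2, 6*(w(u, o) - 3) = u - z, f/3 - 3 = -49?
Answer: -13280/3 ≈ -4426.7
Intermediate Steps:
f = -138 (f = 9 + 3*(-49) = 9 - 147 = -138)
q = 17/3 (q = -5*(-1) - 2*(-1/3) = 5 + 2/3 = 17/3 ≈ 5.6667)
w(u, o) = 23/3 + u/6 (w(u, o) = 3 + (u - 1*(-28))/6 = 3 + (u + 28)/6 = 3 + (28 + u)/6 = 3 + (14/3 + u/6) = 23/3 + u/6)
v(c) = 289/9 (v(c) = (17/3)**2 = 289/9)
T(E) = -13294/3 (T(E) = -138*289/9 = -13294/3)
T(-118) - w(-74, 156) = -13294/3 - (23/3 + (1/6)*(-74)) = -13294/3 - (23/3 - 37/3) = -13294/3 - 1*(-14/3) = -13294/3 + 14/3 = -13280/3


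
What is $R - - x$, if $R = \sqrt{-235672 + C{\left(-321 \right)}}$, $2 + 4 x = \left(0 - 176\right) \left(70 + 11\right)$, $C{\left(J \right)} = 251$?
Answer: $- \frac{7129}{2} + i \sqrt{235421} \approx -3564.5 + 485.2 i$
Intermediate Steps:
$x = - \frac{7129}{2}$ ($x = - \frac{1}{2} + \frac{\left(0 - 176\right) \left(70 + 11\right)}{4} = - \frac{1}{2} + \frac{\left(-176\right) 81}{4} = - \frac{1}{2} + \frac{1}{4} \left(-14256\right) = - \frac{1}{2} - 3564 = - \frac{7129}{2} \approx -3564.5$)
$R = i \sqrt{235421}$ ($R = \sqrt{-235672 + 251} = \sqrt{-235421} = i \sqrt{235421} \approx 485.2 i$)
$R - - x = i \sqrt{235421} - \left(-1\right) \left(- \frac{7129}{2}\right) = i \sqrt{235421} - \frac{7129}{2} = - \frac{7129}{2} + i \sqrt{235421}$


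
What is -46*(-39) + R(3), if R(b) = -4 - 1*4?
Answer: 1786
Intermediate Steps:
R(b) = -8 (R(b) = -4 - 4 = -8)
-46*(-39) + R(3) = -46*(-39) - 8 = 1794 - 8 = 1786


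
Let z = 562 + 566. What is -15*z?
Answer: -16920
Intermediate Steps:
z = 1128
-15*z = -15*1128 = -16920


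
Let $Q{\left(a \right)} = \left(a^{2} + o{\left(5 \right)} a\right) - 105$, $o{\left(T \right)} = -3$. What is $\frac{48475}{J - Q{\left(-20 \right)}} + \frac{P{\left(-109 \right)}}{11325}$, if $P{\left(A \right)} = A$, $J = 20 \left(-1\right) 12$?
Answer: $- \frac{15686978}{192525} \approx -81.48$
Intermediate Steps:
$J = -240$ ($J = \left(-20\right) 12 = -240$)
$Q{\left(a \right)} = -105 + a^{2} - 3 a$ ($Q{\left(a \right)} = \left(a^{2} - 3 a\right) - 105 = -105 + a^{2} - 3 a$)
$\frac{48475}{J - Q{\left(-20 \right)}} + \frac{P{\left(-109 \right)}}{11325} = \frac{48475}{-240 - \left(-105 + \left(-20\right)^{2} - -60\right)} - \frac{109}{11325} = \frac{48475}{-240 - \left(-105 + 400 + 60\right)} - \frac{109}{11325} = \frac{48475}{-240 - 355} - \frac{109}{11325} = \frac{48475}{-595} - \frac{109}{11325} = 48475 \left(- \frac{1}{595}\right) - \frac{109}{11325} = - \frac{1385}{17} - \frac{109}{11325} = - \frac{15686978}{192525}$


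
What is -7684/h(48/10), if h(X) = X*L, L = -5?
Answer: 1921/6 ≈ 320.17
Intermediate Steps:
h(X) = -5*X (h(X) = X*(-5) = -5*X)
-7684/h(48/10) = -7684/((-240/10)) = -7684/((-5*24/5)) = -7684/(-24) = -7684*(-1/24) = 1921/6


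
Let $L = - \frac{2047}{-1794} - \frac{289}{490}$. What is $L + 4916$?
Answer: $\frac{46977647}{9555} \approx 4916.5$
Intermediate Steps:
$L = \frac{5267}{9555}$ ($L = \left(-2047\right) \left(- \frac{1}{1794}\right) - \frac{289}{490} = \frac{89}{78} - \frac{289}{490} = \frac{5267}{9555} \approx 0.55123$)
$L + 4916 = \frac{5267}{9555} + 4916 = \frac{46977647}{9555}$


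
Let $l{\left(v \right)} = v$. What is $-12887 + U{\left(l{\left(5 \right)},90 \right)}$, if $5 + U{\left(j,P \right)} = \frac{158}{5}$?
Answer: $- \frac{64302}{5} \approx -12860.0$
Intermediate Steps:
$U{\left(j,P \right)} = \frac{133}{5}$ ($U{\left(j,P \right)} = -5 + \frac{158}{5} = \frac{133}{5}$)
$-12887 + U{\left(l{\left(5 \right)},90 \right)} = -12887 + \frac{133}{5} = - \frac{64302}{5}$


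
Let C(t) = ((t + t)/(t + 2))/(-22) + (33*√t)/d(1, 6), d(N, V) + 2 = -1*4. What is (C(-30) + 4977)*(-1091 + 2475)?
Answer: 530378556/77 - 7612*I*√30 ≈ 6.888e+6 - 41693.0*I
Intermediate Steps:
d(N, V) = -6 (d(N, V) = -2 - 1*4 = -2 - 4 = -6)
C(t) = -11*√t/2 - t/(11*(2 + t)) (C(t) = ((t + t)/(t + 2))/(-22) + (33*√t)/(-6) = ((2*t)/(2 + t))*(-1/22) + (33*√t)*(-⅙) = (2*t/(2 + t))*(-1/22) - 11*√t/2 = -t/(11*(2 + t)) - 11*√t/2 = -11*√t/2 - t/(11*(2 + t)))
(C(-30) + 4977)*(-1091 + 2475) = ((-242*I*√30 - (-3630)*I*√30 - 2*(-30))/(22*(2 - 30)) + 4977)*(-1091 + 2475) = ((1/22)*(-242*I*√30 - (-3630)*I*√30 + 60)/(-28) + 4977)*1384 = ((1/22)*(-1/28)*(-242*I*√30 + 3630*I*√30 + 60) + 4977)*1384 = ((1/22)*(-1/28)*(60 + 3388*I*√30) + 4977)*1384 = ((-15/154 - 11*I*√30/2) + 4977)*1384 = (766443/154 - 11*I*√30/2)*1384 = 530378556/77 - 7612*I*√30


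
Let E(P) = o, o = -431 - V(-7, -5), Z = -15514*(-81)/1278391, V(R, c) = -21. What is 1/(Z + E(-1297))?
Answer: -1278391/522883676 ≈ -0.0024449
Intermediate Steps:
Z = 1256634/1278391 (Z = 1256634*(1/1278391) = 1256634/1278391 ≈ 0.98298)
o = -410 (o = -431 - 1*(-21) = -431 + 21 = -410)
E(P) = -410
1/(Z + E(-1297)) = 1/(1256634/1278391 - 410) = 1/(-522883676/1278391) = -1278391/522883676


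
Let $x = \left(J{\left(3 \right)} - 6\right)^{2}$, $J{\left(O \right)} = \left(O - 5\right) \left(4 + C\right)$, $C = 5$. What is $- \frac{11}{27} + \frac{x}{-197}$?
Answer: $- \frac{17719}{5319} \approx -3.3313$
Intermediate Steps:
$J{\left(O \right)} = -45 + 9 O$ ($J{\left(O \right)} = \left(O - 5\right) \left(4 + 5\right) = \left(-5 + O\right) 9 = -45 + 9 O$)
$x = 576$ ($x = \left(\left(-45 + 9 \cdot 3\right) - 6\right)^{2} = \left(\left(-45 + 27\right) - 6\right)^{2} = \left(-18 - 6\right)^{2} = \left(-24\right)^{2} = 576$)
$- \frac{11}{27} + \frac{x}{-197} = - \frac{11}{27} + \frac{576}{-197} = \left(-11\right) \frac{1}{27} + 576 \left(- \frac{1}{197}\right) = - \frac{11}{27} - \frac{576}{197} = - \frac{17719}{5319}$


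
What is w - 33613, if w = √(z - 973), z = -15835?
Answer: -33613 + 2*I*√4202 ≈ -33613.0 + 129.65*I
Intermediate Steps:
w = 2*I*√4202 (w = √(-15835 - 973) = √(-16808) = 2*I*√4202 ≈ 129.65*I)
w - 33613 = 2*I*√4202 - 33613 = -33613 + 2*I*√4202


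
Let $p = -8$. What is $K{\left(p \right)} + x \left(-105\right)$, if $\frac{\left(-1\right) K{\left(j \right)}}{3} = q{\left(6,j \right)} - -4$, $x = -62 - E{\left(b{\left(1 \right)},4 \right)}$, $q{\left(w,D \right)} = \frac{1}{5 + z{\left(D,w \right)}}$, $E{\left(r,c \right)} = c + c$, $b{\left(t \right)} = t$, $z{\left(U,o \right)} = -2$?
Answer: $7337$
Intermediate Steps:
$E{\left(r,c \right)} = 2 c$
$q{\left(w,D \right)} = \frac{1}{3}$ ($q{\left(w,D \right)} = \frac{1}{5 - 2} = \frac{1}{3}$)
$x = -70$ ($x = -62 - 2 \cdot 4 = -62 - 8 = -70$)
$K{\left(j \right)} = -13$ ($K{\left(j \right)} = - 3 \left(\frac{1}{3} - -4\right) = - 3 \left(\frac{1}{3} + 4\right) = \left(-3\right) \frac{13}{3} = -13$)
$K{\left(p \right)} + x \left(-105\right) = -13 - -7350 = -13 + 7350 = 7337$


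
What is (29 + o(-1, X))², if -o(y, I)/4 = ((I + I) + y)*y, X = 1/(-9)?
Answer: 47089/81 ≈ 581.35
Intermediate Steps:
X = -⅑ ≈ -0.11111
o(y, I) = -4*y*(y + 2*I) (o(y, I) = -4*((I + I) + y)*y = -4*(2*I + y)*y = -4*(y + 2*I)*y = -4*y*(y + 2*I))
(29 + o(-1, X))² = (29 - 4*(-1)*(-1 + 2*(-⅑)))² = (29 - 4*(-1)*(-1 - 2/9))² = (29 - 4*(-1)*(-11/9))² = (29 - 44/9)² = (217/9)² = 47089/81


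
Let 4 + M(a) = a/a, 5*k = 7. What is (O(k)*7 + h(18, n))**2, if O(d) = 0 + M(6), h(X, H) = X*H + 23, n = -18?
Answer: 103684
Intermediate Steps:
h(X, H) = 23 + H*X (h(X, H) = H*X + 23 = 23 + H*X)
k = 7/5 (k = (1/5)*7 = 7/5 ≈ 1.4000)
M(a) = -3 (M(a) = -4 + a/a = -4 + 1 = -3)
O(d) = -3 (O(d) = 0 - 3 = -3)
(O(k)*7 + h(18, n))**2 = (-3*7 + (23 - 18*18))**2 = (-21 + (23 - 324))**2 = (-21 - 301)**2 = (-322)**2 = 103684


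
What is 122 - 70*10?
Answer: -578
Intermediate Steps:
122 - 70*10 = 122 - 700 = -578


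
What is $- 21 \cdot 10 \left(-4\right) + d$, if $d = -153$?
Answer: $687$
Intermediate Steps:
$- 21 \cdot 10 \left(-4\right) + d = - 21 \cdot 10 \left(-4\right) - 153 = \left(-21\right) \left(-40\right) - 153 = 840 - 153 = 687$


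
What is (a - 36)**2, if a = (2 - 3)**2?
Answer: 1225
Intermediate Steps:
a = 1 (a = (-1)**2 = 1)
(a - 36)**2 = (1 - 36)**2 = (-35)**2 = 1225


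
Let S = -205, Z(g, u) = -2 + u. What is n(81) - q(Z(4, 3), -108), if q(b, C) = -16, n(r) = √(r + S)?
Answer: 16 + 2*I*√31 ≈ 16.0 + 11.136*I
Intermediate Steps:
n(r) = √(-205 + r) (n(r) = √(r - 205) = √(-205 + r))
n(81) - q(Z(4, 3), -108) = √(-205 + 81) - 1*(-16) = √(-124) + 16 = 2*I*√31 + 16 = 16 + 2*I*√31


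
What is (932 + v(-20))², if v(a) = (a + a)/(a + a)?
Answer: 870489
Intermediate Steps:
v(a) = 1 (v(a) = (2*a)/((2*a)) = (2*a)*(1/(2*a)) = 1)
(932 + v(-20))² = (932 + 1)² = 933² = 870489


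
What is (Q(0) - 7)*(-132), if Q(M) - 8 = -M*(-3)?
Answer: -132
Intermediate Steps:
Q(M) = 8 + 3*M (Q(M) = 8 - M*(-3) = 8 + 3*M)
(Q(0) - 7)*(-132) = ((8 + 3*0) - 7)*(-132) = ((8 + 0) - 7)*(-132) = (8 - 7)*(-132) = 1*(-132) = -132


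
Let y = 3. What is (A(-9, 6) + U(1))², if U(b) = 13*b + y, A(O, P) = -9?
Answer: 49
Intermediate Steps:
U(b) = 3 + 13*b (U(b) = 13*b + 3 = 3 + 13*b)
(A(-9, 6) + U(1))² = (-9 + (3 + 13*1))² = (-9 + (3 + 13))² = (-9 + 16)² = 7² = 49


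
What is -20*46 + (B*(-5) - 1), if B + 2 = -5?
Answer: -886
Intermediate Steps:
B = -7 (B = -2 - 5 = -7)
-20*46 + (B*(-5) - 1) = -20*46 + (-7*(-5) - 1) = -920 + (35 - 1) = -920 + 34 = -886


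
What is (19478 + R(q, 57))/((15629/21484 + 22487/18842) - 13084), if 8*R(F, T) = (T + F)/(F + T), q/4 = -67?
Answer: -7884774762575/5295645600026 ≈ -1.4889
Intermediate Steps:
q = -268 (q = 4*(-67) = -268)
R(F, T) = ⅛ (R(F, T) = ((T + F)/(F + T))/8 = ((F + T)/(F + T))/8 = (⅛)*1 = ⅛)
(19478 + R(q, 57))/((15629/21484 + 22487/18842) - 13084) = (19478 + ⅛)/((15629/21484 + 22487/18842) - 13084) = 155825/(8*((15629*(1/21484) + 22487*(1/18842)) - 13084)) = 155825/(8*((15629/21484 + 22487/18842) - 13084)) = 155825/(8*(388796163/202400764 - 13084)) = 155825/(8*(-2647822800013/202400764)) = (155825/8)*(-202400764/2647822800013) = -7884774762575/5295645600026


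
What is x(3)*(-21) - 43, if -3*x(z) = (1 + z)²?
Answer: 69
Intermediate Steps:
x(z) = -(1 + z)²/3
x(3)*(-21) - 43 = -(1 + 3)²/3*(-21) - 43 = -⅓*4²*(-21) - 43 = -⅓*16*(-21) - 43 = -16/3*(-21) - 43 = 112 - 43 = 69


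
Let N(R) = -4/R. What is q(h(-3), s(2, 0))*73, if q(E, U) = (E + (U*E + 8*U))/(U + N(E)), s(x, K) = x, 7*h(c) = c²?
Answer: -91323/70 ≈ -1304.6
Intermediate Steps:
h(c) = c²/7
q(E, U) = (E + 8*U + E*U)/(U - 4/E) (q(E, U) = (E + (U*E + 8*U))/(U - 4/E) = (E + (E*U + 8*U))/(U - 4/E) = (E + (8*U + E*U))/(U - 4/E) = (E + 8*U + E*U)/(U - 4/E))
q(h(-3), s(2, 0))*73 = (((⅐)*(-3)²)*((⅐)*(-3)² + 8*2 + ((⅐)*(-3)²)*2)/(-4 + ((⅐)*(-3)²)*2))*73 = (((⅐)*9)*((⅐)*9 + 16 + ((⅐)*9)*2)/(-4 + ((⅐)*9)*2))*73 = (9*(9/7 + 16 + (9/7)*2)/(7*(-4 + (9/7)*2)))*73 = (9*(9/7 + 16 + 18/7)/(7*(-4 + 18/7)))*73 = ((9/7)*(139/7)/(-10/7))*73 = ((9/7)*(-7/10)*(139/7))*73 = -1251/70*73 = -91323/70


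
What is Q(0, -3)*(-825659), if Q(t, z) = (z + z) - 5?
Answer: 9082249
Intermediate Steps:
Q(t, z) = -5 + 2*z (Q(t, z) = 2*z - 5 = -5 + 2*z)
Q(0, -3)*(-825659) = (-5 + 2*(-3))*(-825659) = (-5 - 6)*(-825659) = -11*(-825659) = 9082249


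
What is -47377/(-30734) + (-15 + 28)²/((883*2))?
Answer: 2019587/1233551 ≈ 1.6372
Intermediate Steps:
-47377/(-30734) + (-15 + 28)²/((883*2)) = -47377*(-1/30734) + 13²/1766 = 4307/2794 + 169*(1/1766) = 4307/2794 + 169/1766 = 2019587/1233551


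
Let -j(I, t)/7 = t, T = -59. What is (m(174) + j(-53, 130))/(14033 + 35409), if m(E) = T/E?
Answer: -158399/8602908 ≈ -0.018412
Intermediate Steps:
j(I, t) = -7*t
m(E) = -59/E
(m(174) + j(-53, 130))/(14033 + 35409) = (-59/174 - 7*130)/(14033 + 35409) = (-59*1/174 - 910)/49442 = (-59/174 - 910)*(1/49442) = -158399/174*1/49442 = -158399/8602908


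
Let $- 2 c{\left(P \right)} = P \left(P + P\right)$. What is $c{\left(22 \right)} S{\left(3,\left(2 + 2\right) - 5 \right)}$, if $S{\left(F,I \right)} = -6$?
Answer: $2904$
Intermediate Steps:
$c{\left(P \right)} = - P^{2}$ ($c{\left(P \right)} = - \frac{P \left(P + P\right)}{2} = - \frac{P 2 P}{2} = - \frac{2 P^{2}}{2} = - P^{2}$)
$c{\left(22 \right)} S{\left(3,\left(2 + 2\right) - 5 \right)} = - 22^{2} \left(-6\right) = \left(-1\right) 484 \left(-6\right) = \left(-484\right) \left(-6\right) = 2904$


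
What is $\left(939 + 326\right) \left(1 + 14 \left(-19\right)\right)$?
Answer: $-335225$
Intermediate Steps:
$\left(939 + 326\right) \left(1 + 14 \left(-19\right)\right) = 1265 \left(1 - 266\right) = 1265 \left(-265\right) = -335225$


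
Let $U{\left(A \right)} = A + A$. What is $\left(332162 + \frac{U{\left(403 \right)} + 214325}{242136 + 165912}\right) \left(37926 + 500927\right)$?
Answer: $\frac{73035195271401671}{408048} \approx 1.7899 \cdot 10^{11}$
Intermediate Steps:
$U{\left(A \right)} = 2 A$
$\left(332162 + \frac{U{\left(403 \right)} + 214325}{242136 + 165912}\right) \left(37926 + 500927\right) = \left(332162 + \frac{2 \cdot 403 + 214325}{242136 + 165912}\right) \left(37926 + 500927\right) = \left(332162 + \frac{806 + 214325}{408048}\right) 538853 = \left(332162 + 215131 \cdot \frac{1}{408048}\right) 538853 = \left(332162 + \frac{215131}{408048}\right) 538853 = \frac{135538254907}{408048} \cdot 538853 = \frac{73035195271401671}{408048}$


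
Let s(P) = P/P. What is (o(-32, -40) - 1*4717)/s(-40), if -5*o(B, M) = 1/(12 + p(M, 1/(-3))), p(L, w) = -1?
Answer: -259436/55 ≈ -4717.0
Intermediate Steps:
s(P) = 1
o(B, M) = -1/55 (o(B, M) = -1/(5*(12 - 1)) = -⅕/11 = -⅕*1/11 = -1/55)
(o(-32, -40) - 1*4717)/s(-40) = (-1/55 - 1*4717)/1 = (-1/55 - 4717)*1 = -259436/55*1 = -259436/55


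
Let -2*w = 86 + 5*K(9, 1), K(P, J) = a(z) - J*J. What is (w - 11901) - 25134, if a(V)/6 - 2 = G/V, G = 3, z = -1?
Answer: -74121/2 ≈ -37061.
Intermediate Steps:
a(V) = 12 + 18/V (a(V) = 12 + 6*(3/V) = 12 + 18/V)
K(P, J) = -6 - J**2 (K(P, J) = (12 + 18/(-1)) - J*J = (12 + 18*(-1)) - J**2 = (12 - 18) - J**2 = -6 - J**2)
w = -51/2 (w = -(86 + 5*(-6 - 1*1**2))/2 = -(86 + 5*(-6 - 1*1))/2 = -(86 + 5*(-6 - 1))/2 = -(86 + 5*(-7))/2 = -(86 - 35)/2 = -1/2*51 = -51/2 ≈ -25.500)
(w - 11901) - 25134 = (-51/2 - 11901) - 25134 = -23853/2 - 25134 = -74121/2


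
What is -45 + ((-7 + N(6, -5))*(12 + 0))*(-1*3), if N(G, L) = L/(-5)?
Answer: 171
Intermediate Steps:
N(G, L) = -L/5 (N(G, L) = L*(-⅕) = -L/5)
-45 + ((-7 + N(6, -5))*(12 + 0))*(-1*3) = -45 + ((-7 - ⅕*(-5))*(12 + 0))*(-1*3) = -45 + ((-7 + 1)*12)*(-3) = -45 - 6*12*(-3) = -45 - 72*(-3) = -45 + 216 = 171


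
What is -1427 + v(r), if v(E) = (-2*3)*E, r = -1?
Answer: -1421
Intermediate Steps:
v(E) = -6*E
-1427 + v(r) = -1427 - 6*(-1) = -1427 + 6 = -1421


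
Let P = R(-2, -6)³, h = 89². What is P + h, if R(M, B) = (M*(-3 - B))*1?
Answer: 7705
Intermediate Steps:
R(M, B) = M*(-3 - B)
h = 7921
P = -216 (P = (-1*(-2)*(3 - 6))³ = (-1*(-2)*(-3))³ = (-6)³ = -216)
P + h = -216 + 7921 = 7705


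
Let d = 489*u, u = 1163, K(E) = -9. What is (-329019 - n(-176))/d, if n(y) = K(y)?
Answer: -109670/189569 ≈ -0.57852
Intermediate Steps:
n(y) = -9
d = 568707 (d = 489*1163 = 568707)
(-329019 - n(-176))/d = (-329019 - 1*(-9))/568707 = (-329019 + 9)*(1/568707) = -329010*1/568707 = -109670/189569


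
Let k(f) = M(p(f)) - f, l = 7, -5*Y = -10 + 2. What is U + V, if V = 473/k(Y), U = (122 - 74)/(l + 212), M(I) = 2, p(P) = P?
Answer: 172677/146 ≈ 1182.7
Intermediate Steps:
Y = 8/5 (Y = -(-10 + 2)/5 = -⅕*(-8) = 8/5 ≈ 1.6000)
U = 16/73 (U = (122 - 74)/(7 + 212) = 48/219 = 48*(1/219) = 16/73 ≈ 0.21918)
k(f) = 2 - f
V = 2365/2 (V = 473/(2 - 1*8/5) = 473/(2 - 8/5) = 473/(⅖) = 473*(5/2) = 2365/2 ≈ 1182.5)
U + V = 16/73 + 2365/2 = 172677/146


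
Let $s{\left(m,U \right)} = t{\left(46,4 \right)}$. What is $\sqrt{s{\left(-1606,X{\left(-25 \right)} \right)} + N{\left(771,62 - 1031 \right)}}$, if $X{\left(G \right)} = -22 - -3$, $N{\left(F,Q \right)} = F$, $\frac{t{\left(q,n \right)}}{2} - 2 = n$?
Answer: $3 \sqrt{87} \approx 27.982$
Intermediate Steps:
$t{\left(q,n \right)} = 4 + 2 n$
$X{\left(G \right)} = -19$ ($X{\left(G \right)} = -22 + 3 = -19$)
$s{\left(m,U \right)} = 12$ ($s{\left(m,U \right)} = 4 + 2 \cdot 4 = 4 + 8 = 12$)
$\sqrt{s{\left(-1606,X{\left(-25 \right)} \right)} + N{\left(771,62 - 1031 \right)}} = \sqrt{12 + 771} = \sqrt{783} = 3 \sqrt{87}$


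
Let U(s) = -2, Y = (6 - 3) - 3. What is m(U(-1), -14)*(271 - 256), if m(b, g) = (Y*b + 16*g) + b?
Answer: -3390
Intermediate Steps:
Y = 0 (Y = 3 - 3 = 0)
m(b, g) = b + 16*g (m(b, g) = (0*b + 16*g) + b = (0 + 16*g) + b = 16*g + b = b + 16*g)
m(U(-1), -14)*(271 - 256) = (-2 + 16*(-14))*(271 - 256) = (-2 - 224)*15 = -226*15 = -3390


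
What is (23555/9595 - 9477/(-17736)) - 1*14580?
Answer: -165378052687/11345128 ≈ -14577.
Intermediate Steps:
(23555/9595 - 9477/(-17736)) - 1*14580 = (23555*(1/9595) - 9477*(-1/17736)) - 14580 = (4711/1919 + 3159/5912) - 14580 = 33913553/11345128 - 14580 = -165378052687/11345128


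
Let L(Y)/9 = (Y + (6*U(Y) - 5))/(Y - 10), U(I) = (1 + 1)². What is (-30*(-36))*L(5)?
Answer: -46656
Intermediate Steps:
U(I) = 4 (U(I) = 2² = 4)
L(Y) = 9*(19 + Y)/(-10 + Y) (L(Y) = 9*((Y + (6*4 - 5))/(Y - 10)) = 9*((Y + (24 - 5))/(-10 + Y)) = 9*((Y + 19)/(-10 + Y)) = 9*((19 + Y)/(-10 + Y)) = 9*(19 + Y)/(-10 + Y))
(-30*(-36))*L(5) = (-30*(-36))*(9*(19 + 5)/(-10 + 5)) = 1080*(9*24/(-5)) = 1080*(9*(-⅕)*24) = 1080*(-216/5) = -46656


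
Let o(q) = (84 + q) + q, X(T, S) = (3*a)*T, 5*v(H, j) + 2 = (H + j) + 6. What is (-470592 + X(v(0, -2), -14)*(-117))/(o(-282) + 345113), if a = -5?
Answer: -469890/344633 ≈ -1.3635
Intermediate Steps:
v(H, j) = ⅘ + H/5 + j/5 (v(H, j) = -⅖ + ((H + j) + 6)/5 = -⅖ + (6 + H + j)/5 = -⅖ + (6/5 + H/5 + j/5) = ⅘ + H/5 + j/5)
X(T, S) = -15*T (X(T, S) = (3*(-5))*T = -15*T)
o(q) = 84 + 2*q
(-470592 + X(v(0, -2), -14)*(-117))/(o(-282) + 345113) = (-470592 - 15*(⅘ + (⅕)*0 + (⅕)*(-2))*(-117))/((84 + 2*(-282)) + 345113) = (-470592 - 15*(⅘ + 0 - ⅖)*(-117))/((84 - 564) + 345113) = (-470592 - 15*⅖*(-117))/(-480 + 345113) = (-470592 - 6*(-117))/344633 = (-470592 + 702)*(1/344633) = -469890*1/344633 = -469890/344633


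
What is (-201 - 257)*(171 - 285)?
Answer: 52212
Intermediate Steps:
(-201 - 257)*(171 - 285) = -458*(-114) = 52212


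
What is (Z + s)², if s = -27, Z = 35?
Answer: 64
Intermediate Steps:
(Z + s)² = (35 - 27)² = 8² = 64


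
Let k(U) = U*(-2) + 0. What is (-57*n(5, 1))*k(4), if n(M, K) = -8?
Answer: -3648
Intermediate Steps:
k(U) = -2*U (k(U) = -2*U + 0 = -2*U)
(-57*n(5, 1))*k(4) = (-57*(-8))*(-2*4) = 456*(-8) = -3648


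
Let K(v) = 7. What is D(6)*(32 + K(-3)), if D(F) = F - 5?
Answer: 39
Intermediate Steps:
D(F) = -5 + F
D(6)*(32 + K(-3)) = (-5 + 6)*(32 + 7) = 1*39 = 39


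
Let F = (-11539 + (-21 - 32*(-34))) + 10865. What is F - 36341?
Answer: -35948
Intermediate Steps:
F = 393 (F = (-11539 + (-21 + 1088)) + 10865 = (-11539 + 1067) + 10865 = -10472 + 10865 = 393)
F - 36341 = 393 - 36341 = -35948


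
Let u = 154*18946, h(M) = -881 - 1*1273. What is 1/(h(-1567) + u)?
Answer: 1/2915530 ≈ 3.4299e-7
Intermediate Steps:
h(M) = -2154 (h(M) = -881 - 1273 = -2154)
u = 2917684
1/(h(-1567) + u) = 1/(-2154 + 2917684) = 1/2915530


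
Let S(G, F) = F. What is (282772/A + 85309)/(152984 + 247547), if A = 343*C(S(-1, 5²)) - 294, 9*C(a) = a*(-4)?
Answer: 224948669/1057001309 ≈ 0.21282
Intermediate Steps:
C(a) = -4*a/9 (C(a) = (a*(-4))/9 = (-4*a)/9 = -4*a/9)
A = -36946/9 (A = 343*(-4/9*5²) - 294 = 343*(-4/9*25) - 294 = 343*(-100/9) - 294 = -34300/9 - 294 = -36946/9 ≈ -4105.1)
(282772/A + 85309)/(152984 + 247547) = (282772/(-36946/9) + 85309)/(152984 + 247547) = (282772*(-9/36946) + 85309)/400531 = (-181782/2639 + 85309)*(1/400531) = (224948669/2639)*(1/400531) = 224948669/1057001309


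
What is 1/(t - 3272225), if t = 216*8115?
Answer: -1/1519385 ≈ -6.5816e-7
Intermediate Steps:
t = 1752840
1/(t - 3272225) = 1/(1752840 - 3272225) = 1/(-1519385) = -1/1519385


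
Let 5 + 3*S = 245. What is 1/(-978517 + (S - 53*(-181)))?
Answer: -1/968844 ≈ -1.0322e-6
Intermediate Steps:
S = 80 (S = -5/3 + (1/3)*245 = -5/3 + 245/3 = 80)
1/(-978517 + (S - 53*(-181))) = 1/(-978517 + (80 - 53*(-181))) = 1/(-978517 + (80 + 9593)) = 1/(-978517 + 9673) = 1/(-968844) = -1/968844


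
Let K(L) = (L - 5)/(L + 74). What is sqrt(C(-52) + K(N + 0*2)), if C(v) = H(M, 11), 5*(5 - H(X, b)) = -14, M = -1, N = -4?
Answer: sqrt(37590)/70 ≈ 2.7697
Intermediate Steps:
H(X, b) = 39/5 (H(X, b) = 5 - 1/5*(-14) = 5 + 14/5 = 39/5)
K(L) = (-5 + L)/(74 + L)
C(v) = 39/5
sqrt(C(-52) + K(N + 0*2)) = sqrt(39/5 + (-5 + (-4 + 0*2))/(74 + (-4 + 0*2))) = sqrt(39/5 + (-5 + (-4 + 0))/(74 + (-4 + 0))) = sqrt(39/5 + (-5 - 4)/(74 - 4)) = sqrt(39/5 - 9/70) = sqrt(537/70) = sqrt(37590)/70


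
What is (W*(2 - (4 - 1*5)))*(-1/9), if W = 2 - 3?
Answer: ⅓ ≈ 0.33333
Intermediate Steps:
W = -1
(W*(2 - (4 - 1*5)))*(-1/9) = (-(2 - (4 - 1*5)))*(-1/9) = (-(2 - (4 - 5)))*(-1*⅑) = -(2 - 1*(-1))*(-⅑) = -(2 + 1)*(-⅑) = -1*3*(-⅑) = -3*(-⅑) = ⅓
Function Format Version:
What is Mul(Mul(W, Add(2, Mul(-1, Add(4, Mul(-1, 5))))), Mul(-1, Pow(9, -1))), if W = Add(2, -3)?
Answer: Rational(1, 3) ≈ 0.33333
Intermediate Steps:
W = -1
Mul(Mul(W, Add(2, Mul(-1, Add(4, Mul(-1, 5))))), Mul(-1, Pow(9, -1))) = Mul(Mul(-1, Add(2, Mul(-1, Add(4, Mul(-1, 5))))), Mul(-1, Pow(9, -1))) = Mul(Mul(-1, Add(2, Mul(-1, Add(4, -5)))), Mul(-1, Rational(1, 9))) = Mul(Mul(-1, Add(2, Mul(-1, -1))), Rational(-1, 9)) = Mul(Mul(-1, Add(2, 1)), Rational(-1, 9)) = Mul(Mul(-1, 3), Rational(-1, 9)) = Mul(-3, Rational(-1, 9)) = Rational(1, 3)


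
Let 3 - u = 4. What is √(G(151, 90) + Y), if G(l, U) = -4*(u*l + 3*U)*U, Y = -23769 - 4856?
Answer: I*√71465 ≈ 267.33*I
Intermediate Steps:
Y = -28625
u = -1 (u = 3 - 1*4 = 3 - 4 = -1)
G(l, U) = -4*U*(-l + 3*U) (G(l, U) = -4*(-l + 3*U)*U = -4*U*(-l + 3*U))
√(G(151, 90) + Y) = √(4*90*(151 - 3*90) - 28625) = √(4*90*(151 - 270) - 28625) = √(4*90*(-119) - 28625) = √(-42840 - 28625) = √(-71465) = I*√71465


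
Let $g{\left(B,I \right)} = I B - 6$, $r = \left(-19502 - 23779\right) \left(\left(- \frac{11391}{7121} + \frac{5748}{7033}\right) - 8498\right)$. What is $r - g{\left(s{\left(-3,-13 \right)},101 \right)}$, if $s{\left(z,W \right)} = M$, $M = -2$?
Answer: $\frac{18421960311313973}{50081993} \approx 3.6784 \cdot 10^{8}$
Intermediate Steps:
$s{\left(z,W \right)} = -2$
$r = \frac{18421949894259429}{50081993}$ ($r = - 43281 \left(\left(\left(-11391\right) \frac{1}{7121} + 5748 \cdot \frac{1}{7033}\right) - 8498\right) = - 43281 \left(\left(- \frac{11391}{7121} + \frac{5748}{7033}\right) - 8498\right) = - 43281 \left(- \frac{39181395}{50081993} - 8498\right) = \left(-43281\right) \left(- \frac{425635957909}{50081993}\right) = \frac{18421949894259429}{50081993} \approx 3.6784 \cdot 10^{8}$)
$g{\left(B,I \right)} = -6 + B I$ ($g{\left(B,I \right)} = B I - 6 = -6 + B I$)
$r - g{\left(s{\left(-3,-13 \right)},101 \right)} = \frac{18421949894259429}{50081993} - \left(-6 - 202\right) = \frac{18421949894259429}{50081993} - -208 = \frac{18421949894259429}{50081993} + 208 = \frac{18421960311313973}{50081993}$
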